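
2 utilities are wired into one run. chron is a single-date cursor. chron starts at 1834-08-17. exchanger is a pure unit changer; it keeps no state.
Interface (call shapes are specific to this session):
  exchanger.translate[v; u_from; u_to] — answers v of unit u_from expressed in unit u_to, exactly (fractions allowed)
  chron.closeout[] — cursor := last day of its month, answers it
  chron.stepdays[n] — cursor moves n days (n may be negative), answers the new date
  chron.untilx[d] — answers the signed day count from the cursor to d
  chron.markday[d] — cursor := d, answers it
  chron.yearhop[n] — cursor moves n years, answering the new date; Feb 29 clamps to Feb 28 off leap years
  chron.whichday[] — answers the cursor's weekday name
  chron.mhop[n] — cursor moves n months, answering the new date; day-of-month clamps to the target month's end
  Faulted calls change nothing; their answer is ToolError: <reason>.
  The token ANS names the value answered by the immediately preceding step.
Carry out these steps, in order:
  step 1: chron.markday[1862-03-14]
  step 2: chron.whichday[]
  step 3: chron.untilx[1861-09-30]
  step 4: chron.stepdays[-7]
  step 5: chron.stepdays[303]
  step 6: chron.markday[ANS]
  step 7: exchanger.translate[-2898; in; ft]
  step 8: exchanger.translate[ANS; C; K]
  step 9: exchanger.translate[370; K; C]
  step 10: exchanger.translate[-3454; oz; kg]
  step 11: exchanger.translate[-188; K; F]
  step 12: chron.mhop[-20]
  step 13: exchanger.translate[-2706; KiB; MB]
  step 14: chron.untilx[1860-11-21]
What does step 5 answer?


==> chron.markday(d=1862-03-14)
<== 1862-03-14
==> chron.whichday()
<== Friday
==> chron.untilx(d=1861-09-30)
<== -165
==> chron.stepdays(n=-7)
<== 1862-03-07
==> chron.stepdays(n=303)
<== 1863-01-04
==> chron.markday(d=ANS)
<== 1863-01-04
==> exchanger.translate(v=-2898, u_from=in, u_to=ft)
<== -483/2
==> exchanger.translate(v=ANS, u_from=C, u_to=K)
<== 633/20
==> exchanger.translate(v=370, u_from=K, u_to=C)
<== 1937/20
==> exchanger.translate(v=-3454, u_from=oz, u_to=kg)
<== -78335402299/800000000
==> exchanger.translate(v=-188, u_from=K, u_to=F)
<== -79807/100
==> chron.mhop(n=-20)
<== 1861-05-04
==> exchanger.translate(v=-2706, u_from=KiB, u_to=MB)
<== -43296/15625
==> chron.untilx(d=1860-11-21)
<== -164

Answer: 1863-01-04


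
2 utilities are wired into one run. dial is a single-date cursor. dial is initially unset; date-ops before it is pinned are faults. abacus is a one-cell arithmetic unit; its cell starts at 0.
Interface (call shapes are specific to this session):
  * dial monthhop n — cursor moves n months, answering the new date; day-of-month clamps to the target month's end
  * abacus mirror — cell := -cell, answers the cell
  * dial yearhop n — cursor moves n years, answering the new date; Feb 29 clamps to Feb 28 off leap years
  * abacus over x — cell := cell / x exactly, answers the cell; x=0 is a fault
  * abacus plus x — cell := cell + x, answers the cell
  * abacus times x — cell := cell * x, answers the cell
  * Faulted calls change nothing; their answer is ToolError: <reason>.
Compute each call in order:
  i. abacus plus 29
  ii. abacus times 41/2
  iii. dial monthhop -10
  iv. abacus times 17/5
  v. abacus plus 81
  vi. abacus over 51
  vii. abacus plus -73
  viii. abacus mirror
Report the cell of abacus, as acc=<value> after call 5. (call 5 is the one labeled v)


Answer: acc=21023/10

Derivation:
% abacus plus x=29
  29
% abacus times x=41/2
  1189/2
% dial monthhop n=-10
  ToolError: no date set
% abacus times x=17/5
  20213/10
% abacus plus x=81
  21023/10
% abacus over x=51
  21023/510
% abacus plus x=-73
  -16207/510
% abacus mirror
  16207/510


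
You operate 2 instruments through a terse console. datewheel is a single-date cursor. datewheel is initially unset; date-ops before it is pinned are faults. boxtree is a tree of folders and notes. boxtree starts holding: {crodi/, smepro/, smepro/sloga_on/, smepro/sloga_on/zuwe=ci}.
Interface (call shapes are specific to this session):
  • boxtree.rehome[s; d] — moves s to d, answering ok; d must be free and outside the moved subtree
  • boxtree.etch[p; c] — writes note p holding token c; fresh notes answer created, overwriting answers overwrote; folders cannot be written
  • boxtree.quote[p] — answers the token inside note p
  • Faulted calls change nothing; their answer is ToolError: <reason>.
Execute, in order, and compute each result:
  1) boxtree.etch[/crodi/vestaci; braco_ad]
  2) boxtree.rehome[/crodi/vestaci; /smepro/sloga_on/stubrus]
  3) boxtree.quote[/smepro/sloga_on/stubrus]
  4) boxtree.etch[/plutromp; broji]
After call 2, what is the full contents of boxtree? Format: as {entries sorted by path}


Answer: {crodi/, smepro/, smepro/sloga_on/, smepro/sloga_on/stubrus=braco_ad, smepro/sloga_on/zuwe=ci}

Derivation:
-- 1. etch(/crodi/vestaci, braco_ad) => created
-- 2. rehome(/crodi/vestaci, /smepro/sloga_on/stubrus) => ok
-- 3. quote(/smepro/sloga_on/stubrus) => braco_ad
-- 4. etch(/plutromp, broji) => created


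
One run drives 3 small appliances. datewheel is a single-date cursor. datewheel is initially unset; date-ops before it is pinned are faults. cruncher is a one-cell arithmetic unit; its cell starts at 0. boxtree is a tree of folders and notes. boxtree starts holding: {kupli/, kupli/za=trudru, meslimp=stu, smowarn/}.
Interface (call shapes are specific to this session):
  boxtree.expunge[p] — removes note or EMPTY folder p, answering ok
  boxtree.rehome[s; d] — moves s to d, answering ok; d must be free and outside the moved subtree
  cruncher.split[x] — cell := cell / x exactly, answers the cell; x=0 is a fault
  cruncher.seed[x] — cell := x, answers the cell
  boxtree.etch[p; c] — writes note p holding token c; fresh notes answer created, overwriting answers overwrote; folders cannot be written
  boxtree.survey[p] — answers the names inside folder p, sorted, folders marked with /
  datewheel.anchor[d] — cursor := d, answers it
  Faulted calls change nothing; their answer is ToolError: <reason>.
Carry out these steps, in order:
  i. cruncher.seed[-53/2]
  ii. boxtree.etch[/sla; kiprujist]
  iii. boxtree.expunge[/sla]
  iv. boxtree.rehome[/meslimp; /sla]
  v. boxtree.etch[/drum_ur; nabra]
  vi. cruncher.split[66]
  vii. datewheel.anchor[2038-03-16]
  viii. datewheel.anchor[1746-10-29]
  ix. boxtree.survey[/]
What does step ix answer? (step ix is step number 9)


Answer: [drum_ur, kupli/, sla, smowarn/]

Derivation:
CALL seed[x='-53/2']
RET  -53/2
CALL etch[p='/sla'; c='kiprujist']
RET  created
CALL expunge[p='/sla']
RET  ok
CALL rehome[s='/meslimp'; d='/sla']
RET  ok
CALL etch[p='/drum_ur'; c='nabra']
RET  created
CALL split[x='66']
RET  -53/132
CALL anchor[d='2038-03-16']
RET  2038-03-16
CALL anchor[d='1746-10-29']
RET  1746-10-29
CALL survey[p='/']
RET  [drum_ur, kupli/, sla, smowarn/]


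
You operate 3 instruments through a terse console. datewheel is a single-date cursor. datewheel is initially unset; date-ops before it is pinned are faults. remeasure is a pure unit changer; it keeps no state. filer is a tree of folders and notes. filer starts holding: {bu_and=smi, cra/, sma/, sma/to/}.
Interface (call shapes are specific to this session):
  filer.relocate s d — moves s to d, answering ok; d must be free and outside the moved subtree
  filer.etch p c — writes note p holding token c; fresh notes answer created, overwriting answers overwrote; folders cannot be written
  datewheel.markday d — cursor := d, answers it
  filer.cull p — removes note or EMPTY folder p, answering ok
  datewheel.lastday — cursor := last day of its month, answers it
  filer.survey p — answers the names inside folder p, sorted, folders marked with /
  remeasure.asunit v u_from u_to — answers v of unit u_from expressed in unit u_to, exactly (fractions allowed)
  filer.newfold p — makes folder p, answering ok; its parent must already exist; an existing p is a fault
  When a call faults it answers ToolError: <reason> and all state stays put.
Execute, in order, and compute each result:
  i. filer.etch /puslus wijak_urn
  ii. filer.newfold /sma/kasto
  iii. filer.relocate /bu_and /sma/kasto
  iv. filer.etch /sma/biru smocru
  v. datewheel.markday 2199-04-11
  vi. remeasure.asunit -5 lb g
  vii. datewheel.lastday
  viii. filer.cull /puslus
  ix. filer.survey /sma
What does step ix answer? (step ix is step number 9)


Answer: [biru, kasto/, to/]

Derivation:
Act: filer.etch[/puslus; wijak_urn]
Obs: created
Act: filer.newfold[/sma/kasto]
Obs: ok
Act: filer.relocate[/bu_and; /sma/kasto]
Obs: ToolError: exists
Act: filer.etch[/sma/biru; smocru]
Obs: created
Act: datewheel.markday[2199-04-11]
Obs: 2199-04-11
Act: remeasure.asunit[-5; lb; g]
Obs: -45359237/20000
Act: datewheel.lastday[]
Obs: 2199-04-30
Act: filer.cull[/puslus]
Obs: ok
Act: filer.survey[/sma]
Obs: [biru, kasto/, to/]


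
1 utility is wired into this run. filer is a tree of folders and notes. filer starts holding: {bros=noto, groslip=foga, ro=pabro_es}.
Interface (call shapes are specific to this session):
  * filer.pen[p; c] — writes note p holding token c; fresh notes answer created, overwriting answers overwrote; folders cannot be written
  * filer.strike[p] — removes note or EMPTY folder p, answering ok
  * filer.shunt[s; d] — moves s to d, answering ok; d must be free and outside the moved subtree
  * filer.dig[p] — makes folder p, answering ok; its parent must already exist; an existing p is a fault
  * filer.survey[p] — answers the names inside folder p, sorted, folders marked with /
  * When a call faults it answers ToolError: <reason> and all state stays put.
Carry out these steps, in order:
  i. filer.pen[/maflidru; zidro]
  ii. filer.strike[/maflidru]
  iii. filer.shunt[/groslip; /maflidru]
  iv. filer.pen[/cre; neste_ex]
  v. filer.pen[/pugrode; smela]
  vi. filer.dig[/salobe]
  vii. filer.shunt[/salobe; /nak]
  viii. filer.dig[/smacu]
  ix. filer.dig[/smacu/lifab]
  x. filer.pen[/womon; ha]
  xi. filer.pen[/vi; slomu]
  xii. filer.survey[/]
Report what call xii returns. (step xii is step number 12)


$ filer.pen p=/maflidru c=zidro
[out] created
$ filer.strike p=/maflidru
[out] ok
$ filer.shunt s=/groslip d=/maflidru
[out] ok
$ filer.pen p=/cre c=neste_ex
[out] created
$ filer.pen p=/pugrode c=smela
[out] created
$ filer.dig p=/salobe
[out] ok
$ filer.shunt s=/salobe d=/nak
[out] ok
$ filer.dig p=/smacu
[out] ok
$ filer.dig p=/smacu/lifab
[out] ok
$ filer.pen p=/womon c=ha
[out] created
$ filer.pen p=/vi c=slomu
[out] created
$ filer.survey p=/
[out] [bros, cre, maflidru, nak/, pugrode, ro, smacu/, vi, womon]

Answer: [bros, cre, maflidru, nak/, pugrode, ro, smacu/, vi, womon]


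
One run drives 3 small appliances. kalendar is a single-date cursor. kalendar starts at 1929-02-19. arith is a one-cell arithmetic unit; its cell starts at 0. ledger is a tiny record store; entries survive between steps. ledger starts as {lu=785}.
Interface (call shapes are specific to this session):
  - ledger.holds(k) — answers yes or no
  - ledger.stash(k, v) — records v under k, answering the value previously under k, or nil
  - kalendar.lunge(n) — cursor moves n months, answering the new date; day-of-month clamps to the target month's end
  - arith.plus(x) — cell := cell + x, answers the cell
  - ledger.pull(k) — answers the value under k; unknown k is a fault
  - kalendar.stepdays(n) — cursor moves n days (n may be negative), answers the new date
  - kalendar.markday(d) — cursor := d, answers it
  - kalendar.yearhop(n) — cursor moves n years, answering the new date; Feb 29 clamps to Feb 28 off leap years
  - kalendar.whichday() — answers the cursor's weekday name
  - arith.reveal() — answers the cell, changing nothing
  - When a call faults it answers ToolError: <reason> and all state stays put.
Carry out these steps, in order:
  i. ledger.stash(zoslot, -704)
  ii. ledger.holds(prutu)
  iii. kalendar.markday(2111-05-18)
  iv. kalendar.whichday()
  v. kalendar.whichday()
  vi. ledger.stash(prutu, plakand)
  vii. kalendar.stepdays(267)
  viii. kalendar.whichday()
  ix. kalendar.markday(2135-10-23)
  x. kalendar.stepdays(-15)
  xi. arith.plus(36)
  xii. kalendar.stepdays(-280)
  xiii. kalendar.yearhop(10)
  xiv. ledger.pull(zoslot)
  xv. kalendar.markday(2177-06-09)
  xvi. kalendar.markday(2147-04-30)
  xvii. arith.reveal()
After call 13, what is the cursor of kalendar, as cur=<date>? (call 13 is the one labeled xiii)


==> ledger.stash(k→zoslot, v→-704)
<== nil
==> ledger.holds(k→prutu)
<== no
==> kalendar.markday(d→2111-05-18)
<== 2111-05-18
==> kalendar.whichday()
<== Monday
==> kalendar.whichday()
<== Monday
==> ledger.stash(k→prutu, v→plakand)
<== nil
==> kalendar.stepdays(n→267)
<== 2112-02-09
==> kalendar.whichday()
<== Tuesday
==> kalendar.markday(d→2135-10-23)
<== 2135-10-23
==> kalendar.stepdays(n→-15)
<== 2135-10-08
==> arith.plus(x→36)
<== 36
==> kalendar.stepdays(n→-280)
<== 2135-01-01
==> kalendar.yearhop(n→10)
<== 2145-01-01
==> ledger.pull(k→zoslot)
<== -704
==> kalendar.markday(d→2177-06-09)
<== 2177-06-09
==> kalendar.markday(d→2147-04-30)
<== 2147-04-30
==> arith.reveal()
<== 36

Answer: cur=2145-01-01


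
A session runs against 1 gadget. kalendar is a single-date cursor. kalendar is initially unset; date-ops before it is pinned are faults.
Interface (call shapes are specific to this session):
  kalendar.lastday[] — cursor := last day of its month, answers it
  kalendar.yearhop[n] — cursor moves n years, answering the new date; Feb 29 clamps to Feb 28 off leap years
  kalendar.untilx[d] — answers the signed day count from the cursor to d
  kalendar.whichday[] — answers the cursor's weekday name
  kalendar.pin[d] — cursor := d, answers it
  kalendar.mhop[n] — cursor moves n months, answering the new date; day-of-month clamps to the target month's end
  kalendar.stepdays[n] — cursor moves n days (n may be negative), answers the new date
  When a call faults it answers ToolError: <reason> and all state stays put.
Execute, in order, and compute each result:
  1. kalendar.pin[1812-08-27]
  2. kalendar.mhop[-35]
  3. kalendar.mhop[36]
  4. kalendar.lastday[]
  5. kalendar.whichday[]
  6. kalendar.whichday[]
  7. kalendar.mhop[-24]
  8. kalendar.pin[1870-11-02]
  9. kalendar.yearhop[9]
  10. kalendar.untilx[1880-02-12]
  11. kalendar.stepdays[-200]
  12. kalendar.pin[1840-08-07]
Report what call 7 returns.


I try pin on d='1812-08-27', and get 1812-08-27.
I try mhop on n='-35', giving 1809-09-27.
Invoking mhop on n='36': 1812-09-27.
I run lastday(), which returns 1812-09-30.
I run whichday(), and see Wednesday.
I use whichday, yielding Wednesday.
Now I run mhop on n='-24', — result: 1810-09-30.
I invoke pin on d='1870-11-02', and see 1870-11-02.
I use yearhop on n='9', — result: 1879-11-02.
I call untilx on d='1880-02-12', and observe 102.
I invoke stepdays on n='-200', and get 1879-04-16.
Then pin on d='1840-08-07': 1840-08-07.

Answer: 1810-09-30


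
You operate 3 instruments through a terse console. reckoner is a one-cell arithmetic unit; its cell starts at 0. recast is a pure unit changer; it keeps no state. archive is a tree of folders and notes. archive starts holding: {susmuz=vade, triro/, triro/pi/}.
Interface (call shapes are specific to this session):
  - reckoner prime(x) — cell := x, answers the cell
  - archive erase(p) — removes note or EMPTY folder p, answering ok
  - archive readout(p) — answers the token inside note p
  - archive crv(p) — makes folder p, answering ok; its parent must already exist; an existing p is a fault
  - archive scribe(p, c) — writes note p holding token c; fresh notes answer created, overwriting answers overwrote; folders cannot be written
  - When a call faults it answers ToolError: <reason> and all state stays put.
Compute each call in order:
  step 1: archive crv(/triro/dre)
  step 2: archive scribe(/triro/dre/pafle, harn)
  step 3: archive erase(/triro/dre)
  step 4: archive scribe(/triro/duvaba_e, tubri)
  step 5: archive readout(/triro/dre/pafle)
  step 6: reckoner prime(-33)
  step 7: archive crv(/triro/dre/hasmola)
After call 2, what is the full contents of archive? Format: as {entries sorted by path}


-- archive crv(p: /triro/dre) -> ok
-- archive scribe(p: /triro/dre/pafle, c: harn) -> created
-- archive erase(p: /triro/dre) -> ToolError: not empty
-- archive scribe(p: /triro/duvaba_e, c: tubri) -> created
-- archive readout(p: /triro/dre/pafle) -> harn
-- reckoner prime(x: -33) -> -33
-- archive crv(p: /triro/dre/hasmola) -> ok

Answer: {susmuz=vade, triro/, triro/dre/, triro/dre/pafle=harn, triro/pi/}


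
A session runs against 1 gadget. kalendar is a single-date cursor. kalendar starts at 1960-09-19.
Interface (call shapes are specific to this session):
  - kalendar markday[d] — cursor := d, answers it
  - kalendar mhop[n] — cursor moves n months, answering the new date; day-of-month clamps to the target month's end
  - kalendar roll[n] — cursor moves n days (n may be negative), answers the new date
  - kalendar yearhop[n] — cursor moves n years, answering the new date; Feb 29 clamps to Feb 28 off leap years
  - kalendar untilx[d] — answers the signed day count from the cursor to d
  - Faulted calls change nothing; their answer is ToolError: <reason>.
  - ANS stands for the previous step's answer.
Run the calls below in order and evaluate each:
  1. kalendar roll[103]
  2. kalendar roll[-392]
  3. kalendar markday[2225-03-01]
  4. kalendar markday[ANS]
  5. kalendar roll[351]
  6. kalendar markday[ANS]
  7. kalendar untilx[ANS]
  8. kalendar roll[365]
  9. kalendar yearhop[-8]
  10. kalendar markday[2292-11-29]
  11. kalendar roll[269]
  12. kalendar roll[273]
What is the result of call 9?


Answer: 2219-02-15

Derivation:
I invoke kalendar roll with 103, which returns 1960-12-31.
Calling kalendar roll with -392, and get 1959-12-05.
Now I run kalendar markday with 2225-03-01, → 2225-03-01.
I call kalendar markday with ANS, and see 2225-03-01.
I use kalendar roll with 351, and see 2226-02-15.
I invoke kalendar markday with ANS, and get 2226-02-15.
I invoke kalendar untilx with ANS: 0.
Next I call kalendar roll with 365, → 2227-02-15.
Invoking kalendar yearhop with -8, and get 2219-02-15.
I run kalendar markday with 2292-11-29, and get 2292-11-29.
Calling kalendar roll with 269, and observe 2293-08-25.
Now I run kalendar roll with 273, and see 2294-05-25.


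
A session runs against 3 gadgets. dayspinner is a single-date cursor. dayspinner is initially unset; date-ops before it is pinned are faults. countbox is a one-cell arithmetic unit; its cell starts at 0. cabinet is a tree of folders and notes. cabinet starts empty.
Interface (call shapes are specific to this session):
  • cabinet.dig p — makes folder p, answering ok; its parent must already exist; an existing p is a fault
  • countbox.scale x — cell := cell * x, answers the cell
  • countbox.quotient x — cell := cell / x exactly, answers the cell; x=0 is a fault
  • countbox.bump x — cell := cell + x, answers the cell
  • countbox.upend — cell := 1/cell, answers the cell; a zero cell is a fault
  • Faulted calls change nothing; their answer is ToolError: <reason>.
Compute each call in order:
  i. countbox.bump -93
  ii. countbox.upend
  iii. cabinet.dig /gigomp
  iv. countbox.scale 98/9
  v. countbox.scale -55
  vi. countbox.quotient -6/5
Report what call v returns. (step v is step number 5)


Invoking bump using x: -93, and get -93.
I use upend(), — result: -1/93.
I run dig using p: /gigomp, which returns ok.
Now I run scale using x: 98/9: -98/837.
I use scale using x: -55, and observe 5390/837.
Then quotient using x: -6/5, — result: -13475/2511.

Answer: 5390/837


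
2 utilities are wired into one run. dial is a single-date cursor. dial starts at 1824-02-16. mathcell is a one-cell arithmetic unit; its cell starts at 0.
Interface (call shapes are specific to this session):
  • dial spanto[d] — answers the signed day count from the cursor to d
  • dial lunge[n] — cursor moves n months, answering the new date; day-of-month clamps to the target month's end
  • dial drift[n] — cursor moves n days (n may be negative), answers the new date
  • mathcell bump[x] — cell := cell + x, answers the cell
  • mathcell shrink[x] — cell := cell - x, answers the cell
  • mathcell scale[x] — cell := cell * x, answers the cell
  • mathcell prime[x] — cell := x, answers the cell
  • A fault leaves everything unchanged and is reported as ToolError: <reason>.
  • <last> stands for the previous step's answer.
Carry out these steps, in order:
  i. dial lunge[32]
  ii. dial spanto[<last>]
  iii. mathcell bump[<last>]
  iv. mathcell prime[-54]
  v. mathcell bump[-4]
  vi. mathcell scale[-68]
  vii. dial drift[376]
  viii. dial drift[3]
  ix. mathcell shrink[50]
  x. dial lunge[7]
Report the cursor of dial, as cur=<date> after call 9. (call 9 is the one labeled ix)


Answer: cur=1827-10-30

Derivation:
Calling dial lunge(n='32'), which returns 1826-10-16.
Invoking dial spanto(d='<last>'), yielding 0.
I try mathcell bump(x='<last>'), and observe 0.
I use mathcell prime(x='-54'), yielding -54.
I use mathcell bump(x='-4'), and observe -58.
Invoking mathcell scale(x='-68'), and observe 3944.
Now I run dial drift(n='376'): 1827-10-27.
I invoke dial drift(n='3'): 1827-10-30.
Using mathcell shrink(x='50'), giving 3894.
Invoking dial lunge(n='7'), which returns 1828-05-30.


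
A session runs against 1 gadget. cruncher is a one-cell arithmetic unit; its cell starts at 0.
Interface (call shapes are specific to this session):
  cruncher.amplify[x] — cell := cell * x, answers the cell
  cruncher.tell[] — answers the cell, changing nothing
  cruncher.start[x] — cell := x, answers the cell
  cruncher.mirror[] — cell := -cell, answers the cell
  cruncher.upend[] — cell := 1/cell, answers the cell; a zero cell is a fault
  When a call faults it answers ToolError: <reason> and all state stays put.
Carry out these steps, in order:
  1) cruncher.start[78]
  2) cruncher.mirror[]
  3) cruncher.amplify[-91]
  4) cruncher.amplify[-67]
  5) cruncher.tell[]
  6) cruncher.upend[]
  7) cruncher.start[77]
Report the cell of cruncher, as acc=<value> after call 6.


>> cruncher.start(78)
<< 78
>> cruncher.mirror()
<< -78
>> cruncher.amplify(-91)
<< 7098
>> cruncher.amplify(-67)
<< -475566
>> cruncher.tell()
<< -475566
>> cruncher.upend()
<< -1/475566
>> cruncher.start(77)
<< 77

Answer: acc=-1/475566


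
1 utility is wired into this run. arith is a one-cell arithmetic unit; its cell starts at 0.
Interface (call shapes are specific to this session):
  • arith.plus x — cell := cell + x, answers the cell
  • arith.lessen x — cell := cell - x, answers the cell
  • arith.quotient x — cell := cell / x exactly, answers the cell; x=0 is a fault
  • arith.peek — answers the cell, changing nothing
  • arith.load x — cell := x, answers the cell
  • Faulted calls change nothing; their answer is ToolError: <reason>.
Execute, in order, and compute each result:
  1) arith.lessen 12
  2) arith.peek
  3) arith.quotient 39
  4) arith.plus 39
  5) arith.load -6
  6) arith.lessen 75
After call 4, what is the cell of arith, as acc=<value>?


==> arith.lessen(x: 12)
<== -12
==> arith.peek()
<== -12
==> arith.quotient(x: 39)
<== -4/13
==> arith.plus(x: 39)
<== 503/13
==> arith.load(x: -6)
<== -6
==> arith.lessen(x: 75)
<== -81

Answer: acc=503/13


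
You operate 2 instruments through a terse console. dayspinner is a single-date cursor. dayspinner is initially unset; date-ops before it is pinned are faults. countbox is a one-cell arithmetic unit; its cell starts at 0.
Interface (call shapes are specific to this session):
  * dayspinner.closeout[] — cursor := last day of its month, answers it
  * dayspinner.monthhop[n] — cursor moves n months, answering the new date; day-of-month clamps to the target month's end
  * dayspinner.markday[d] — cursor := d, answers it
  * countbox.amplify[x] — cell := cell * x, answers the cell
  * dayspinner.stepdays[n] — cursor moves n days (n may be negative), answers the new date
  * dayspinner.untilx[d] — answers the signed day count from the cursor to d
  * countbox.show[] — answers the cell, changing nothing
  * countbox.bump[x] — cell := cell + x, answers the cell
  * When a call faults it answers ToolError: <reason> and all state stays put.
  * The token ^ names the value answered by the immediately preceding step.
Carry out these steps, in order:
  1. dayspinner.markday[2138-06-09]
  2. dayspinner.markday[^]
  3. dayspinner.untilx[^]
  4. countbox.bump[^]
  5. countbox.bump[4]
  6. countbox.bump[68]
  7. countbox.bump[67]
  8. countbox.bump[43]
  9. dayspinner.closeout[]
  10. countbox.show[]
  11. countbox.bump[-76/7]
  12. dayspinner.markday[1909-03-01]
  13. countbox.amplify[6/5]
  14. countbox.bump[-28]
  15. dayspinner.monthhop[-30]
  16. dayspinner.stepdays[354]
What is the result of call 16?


$ markday 2138-06-09
  2138-06-09
$ markday ^
  2138-06-09
$ untilx ^
  0
$ bump ^
  0
$ bump 4
  4
$ bump 68
  72
$ bump 67
  139
$ bump 43
  182
$ closeout
  2138-06-30
$ show
  182
$ bump -76/7
  1198/7
$ markday 1909-03-01
  1909-03-01
$ amplify 6/5
  7188/35
$ bump -28
  6208/35
$ monthhop -30
  1906-09-01
$ stepdays 354
  1907-08-21

Answer: 1907-08-21


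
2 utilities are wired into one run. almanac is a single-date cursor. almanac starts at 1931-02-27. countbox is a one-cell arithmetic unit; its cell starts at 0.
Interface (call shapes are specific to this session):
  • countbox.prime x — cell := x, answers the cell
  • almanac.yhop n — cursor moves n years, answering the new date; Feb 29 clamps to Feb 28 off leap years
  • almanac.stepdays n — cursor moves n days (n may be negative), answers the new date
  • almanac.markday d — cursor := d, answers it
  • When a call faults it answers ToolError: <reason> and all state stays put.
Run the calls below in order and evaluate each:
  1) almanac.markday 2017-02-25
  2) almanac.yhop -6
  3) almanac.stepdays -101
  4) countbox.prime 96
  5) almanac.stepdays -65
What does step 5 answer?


% almanac.markday(d=2017-02-25) ~> 2017-02-25
% almanac.yhop(n=-6) ~> 2011-02-25
% almanac.stepdays(n=-101) ~> 2010-11-16
% countbox.prime(x=96) ~> 96
% almanac.stepdays(n=-65) ~> 2010-09-12

Answer: 2010-09-12


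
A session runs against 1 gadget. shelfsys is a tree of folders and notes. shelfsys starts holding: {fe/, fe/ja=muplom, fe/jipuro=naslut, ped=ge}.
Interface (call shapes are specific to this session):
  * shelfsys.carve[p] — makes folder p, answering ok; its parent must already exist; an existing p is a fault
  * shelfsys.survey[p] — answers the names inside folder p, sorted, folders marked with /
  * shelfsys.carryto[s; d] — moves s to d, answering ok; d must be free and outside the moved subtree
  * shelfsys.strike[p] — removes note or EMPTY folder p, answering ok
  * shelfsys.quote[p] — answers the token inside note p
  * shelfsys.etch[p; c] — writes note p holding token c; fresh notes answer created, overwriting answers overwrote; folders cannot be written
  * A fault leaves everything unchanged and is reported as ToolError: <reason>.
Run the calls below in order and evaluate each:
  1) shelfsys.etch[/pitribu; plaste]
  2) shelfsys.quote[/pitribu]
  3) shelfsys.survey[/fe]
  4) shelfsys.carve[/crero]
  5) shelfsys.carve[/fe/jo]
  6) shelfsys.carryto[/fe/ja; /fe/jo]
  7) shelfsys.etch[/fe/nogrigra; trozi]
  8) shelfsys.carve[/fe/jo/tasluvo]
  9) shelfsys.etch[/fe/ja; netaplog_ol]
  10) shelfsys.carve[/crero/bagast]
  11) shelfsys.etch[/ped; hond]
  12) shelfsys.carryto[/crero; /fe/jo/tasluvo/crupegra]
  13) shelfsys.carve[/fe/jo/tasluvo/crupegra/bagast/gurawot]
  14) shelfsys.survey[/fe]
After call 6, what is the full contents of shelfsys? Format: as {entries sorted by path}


! 1. etch(p: /pitribu, c: plaste) => created
! 2. quote(p: /pitribu) => plaste
! 3. survey(p: /fe) => [ja, jipuro]
! 4. carve(p: /crero) => ok
! 5. carve(p: /fe/jo) => ok
! 6. carryto(s: /fe/ja, d: /fe/jo) => ToolError: exists
! 7. etch(p: /fe/nogrigra, c: trozi) => created
! 8. carve(p: /fe/jo/tasluvo) => ok
! 9. etch(p: /fe/ja, c: netaplog_ol) => overwrote
! 10. carve(p: /crero/bagast) => ok
! 11. etch(p: /ped, c: hond) => overwrote
! 12. carryto(s: /crero, d: /fe/jo/tasluvo/crupegra) => ok
! 13. carve(p: /fe/jo/tasluvo/crupegra/bagast/gurawot) => ok
! 14. survey(p: /fe) => [ja, jipuro, jo/, nogrigra]

Answer: {crero/, fe/, fe/ja=muplom, fe/jipuro=naslut, fe/jo/, ped=ge, pitribu=plaste}


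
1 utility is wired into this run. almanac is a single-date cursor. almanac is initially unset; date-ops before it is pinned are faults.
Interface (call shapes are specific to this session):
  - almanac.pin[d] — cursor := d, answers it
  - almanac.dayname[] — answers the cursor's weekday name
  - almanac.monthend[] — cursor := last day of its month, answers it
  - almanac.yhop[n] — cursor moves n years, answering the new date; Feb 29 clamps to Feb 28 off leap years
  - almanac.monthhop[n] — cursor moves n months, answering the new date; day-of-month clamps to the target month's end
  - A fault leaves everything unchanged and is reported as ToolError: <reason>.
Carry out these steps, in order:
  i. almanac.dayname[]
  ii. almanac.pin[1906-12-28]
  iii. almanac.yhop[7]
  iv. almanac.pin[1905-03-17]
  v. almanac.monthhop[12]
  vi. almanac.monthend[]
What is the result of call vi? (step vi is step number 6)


% almanac.dayname
  ToolError: no date set
% almanac.pin d→1906-12-28
  1906-12-28
% almanac.yhop n→7
  1913-12-28
% almanac.pin d→1905-03-17
  1905-03-17
% almanac.monthhop n→12
  1906-03-17
% almanac.monthend
  1906-03-31

Answer: 1906-03-31


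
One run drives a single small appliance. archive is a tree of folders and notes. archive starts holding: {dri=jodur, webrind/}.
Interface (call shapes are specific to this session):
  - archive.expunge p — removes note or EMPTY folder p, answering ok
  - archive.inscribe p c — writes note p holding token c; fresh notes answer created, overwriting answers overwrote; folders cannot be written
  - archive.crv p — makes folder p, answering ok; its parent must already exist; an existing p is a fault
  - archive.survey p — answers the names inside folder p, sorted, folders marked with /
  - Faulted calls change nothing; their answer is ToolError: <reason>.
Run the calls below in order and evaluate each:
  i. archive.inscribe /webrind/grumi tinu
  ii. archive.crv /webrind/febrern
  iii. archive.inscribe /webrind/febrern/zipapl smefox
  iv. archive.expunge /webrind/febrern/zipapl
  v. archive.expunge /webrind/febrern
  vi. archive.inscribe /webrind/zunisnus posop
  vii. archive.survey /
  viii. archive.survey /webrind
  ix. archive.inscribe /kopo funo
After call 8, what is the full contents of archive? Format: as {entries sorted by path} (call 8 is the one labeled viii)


Answer: {dri=jodur, webrind/, webrind/grumi=tinu, webrind/zunisnus=posop}

Derivation:
;; 1. inscribe(p=/webrind/grumi, c=tinu) : created
;; 2. crv(p=/webrind/febrern) : ok
;; 3. inscribe(p=/webrind/febrern/zipapl, c=smefox) : created
;; 4. expunge(p=/webrind/febrern/zipapl) : ok
;; 5. expunge(p=/webrind/febrern) : ok
;; 6. inscribe(p=/webrind/zunisnus, c=posop) : created
;; 7. survey(p=/) : [dri, webrind/]
;; 8. survey(p=/webrind) : [grumi, zunisnus]
;; 9. inscribe(p=/kopo, c=funo) : created


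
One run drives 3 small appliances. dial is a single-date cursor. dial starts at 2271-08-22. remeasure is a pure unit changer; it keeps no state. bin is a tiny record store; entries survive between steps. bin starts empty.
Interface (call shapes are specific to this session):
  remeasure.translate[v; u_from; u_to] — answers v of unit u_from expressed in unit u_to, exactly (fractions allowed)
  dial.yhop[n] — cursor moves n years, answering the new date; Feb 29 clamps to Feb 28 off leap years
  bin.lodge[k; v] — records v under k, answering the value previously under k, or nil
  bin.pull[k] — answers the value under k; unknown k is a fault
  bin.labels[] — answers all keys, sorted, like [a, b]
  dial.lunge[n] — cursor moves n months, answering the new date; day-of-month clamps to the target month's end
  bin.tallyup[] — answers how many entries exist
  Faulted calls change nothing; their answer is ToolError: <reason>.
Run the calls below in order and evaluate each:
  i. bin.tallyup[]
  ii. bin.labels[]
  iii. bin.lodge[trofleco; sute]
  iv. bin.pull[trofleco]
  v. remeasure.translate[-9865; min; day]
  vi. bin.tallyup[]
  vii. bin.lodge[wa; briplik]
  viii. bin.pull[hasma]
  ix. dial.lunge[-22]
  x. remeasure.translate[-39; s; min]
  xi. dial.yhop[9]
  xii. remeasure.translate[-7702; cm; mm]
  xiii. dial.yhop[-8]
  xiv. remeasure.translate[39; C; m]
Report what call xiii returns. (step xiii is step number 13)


Next I call tallyup, and see 0.
I run labels, — result: [].
I use lodge on k=trofleco, v=sute, and see nil.
Next I call pull on k=trofleco, giving sute.
I call translate on v=-9865, u_from=min, u_to=day: -1973/288.
Now I run tallyup(): 1.
I run lodge on k=wa, v=briplik: nil.
I try pull on k=hasma: ToolError: no such key hasma.
Using lunge on n=-22, and observe 2269-10-22.
I try translate on v=-39, u_from=s, u_to=min, giving -13/20.
I invoke yhop on n=9, and get 2278-10-22.
I try translate on v=-7702, u_from=cm, u_to=mm, — result: -77020.
I call yhop on n=-8, and observe 2270-10-22.
I try translate on v=39, u_from=C, u_to=m, and observe ToolError: incompatible units.

Answer: 2270-10-22


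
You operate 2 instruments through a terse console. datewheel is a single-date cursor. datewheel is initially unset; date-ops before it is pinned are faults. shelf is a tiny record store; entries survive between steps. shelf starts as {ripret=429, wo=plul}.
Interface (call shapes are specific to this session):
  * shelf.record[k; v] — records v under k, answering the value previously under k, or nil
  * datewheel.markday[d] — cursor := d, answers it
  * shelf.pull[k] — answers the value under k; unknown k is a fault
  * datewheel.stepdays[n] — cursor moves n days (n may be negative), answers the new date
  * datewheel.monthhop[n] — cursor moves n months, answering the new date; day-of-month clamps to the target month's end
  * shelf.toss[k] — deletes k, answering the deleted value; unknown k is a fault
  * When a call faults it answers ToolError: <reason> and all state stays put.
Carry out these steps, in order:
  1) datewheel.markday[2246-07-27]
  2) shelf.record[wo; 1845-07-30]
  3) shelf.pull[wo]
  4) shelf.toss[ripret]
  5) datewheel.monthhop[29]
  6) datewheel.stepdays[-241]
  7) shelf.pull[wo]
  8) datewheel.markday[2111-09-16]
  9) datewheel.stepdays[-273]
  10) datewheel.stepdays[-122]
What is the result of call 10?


CALL datewheel.markday[d='2246-07-27']
RET  2246-07-27
CALL shelf.record[k='wo'; v='1845-07-30']
RET  plul
CALL shelf.pull[k='wo']
RET  1845-07-30
CALL shelf.toss[k='ripret']
RET  429
CALL datewheel.monthhop[n='29']
RET  2248-12-27
CALL datewheel.stepdays[n='-241']
RET  2248-04-30
CALL shelf.pull[k='wo']
RET  1845-07-30
CALL datewheel.markday[d='2111-09-16']
RET  2111-09-16
CALL datewheel.stepdays[n='-273']
RET  2110-12-17
CALL datewheel.stepdays[n='-122']
RET  2110-08-17

Answer: 2110-08-17


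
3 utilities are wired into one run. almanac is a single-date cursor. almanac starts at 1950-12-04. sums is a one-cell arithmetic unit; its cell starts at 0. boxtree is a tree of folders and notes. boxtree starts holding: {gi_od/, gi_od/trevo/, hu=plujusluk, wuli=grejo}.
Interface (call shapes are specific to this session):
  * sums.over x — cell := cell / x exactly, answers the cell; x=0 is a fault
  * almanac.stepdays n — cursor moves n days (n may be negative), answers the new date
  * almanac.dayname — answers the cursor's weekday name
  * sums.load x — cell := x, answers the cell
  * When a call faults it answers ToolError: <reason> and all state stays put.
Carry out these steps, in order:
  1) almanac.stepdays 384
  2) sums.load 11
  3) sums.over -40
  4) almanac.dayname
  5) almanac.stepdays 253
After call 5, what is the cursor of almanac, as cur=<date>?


! almanac.stepdays(384) : 1951-12-23
! sums.load(11) : 11
! sums.over(-40) : -11/40
! almanac.dayname() : Sunday
! almanac.stepdays(253) : 1952-09-01

Answer: cur=1952-09-01


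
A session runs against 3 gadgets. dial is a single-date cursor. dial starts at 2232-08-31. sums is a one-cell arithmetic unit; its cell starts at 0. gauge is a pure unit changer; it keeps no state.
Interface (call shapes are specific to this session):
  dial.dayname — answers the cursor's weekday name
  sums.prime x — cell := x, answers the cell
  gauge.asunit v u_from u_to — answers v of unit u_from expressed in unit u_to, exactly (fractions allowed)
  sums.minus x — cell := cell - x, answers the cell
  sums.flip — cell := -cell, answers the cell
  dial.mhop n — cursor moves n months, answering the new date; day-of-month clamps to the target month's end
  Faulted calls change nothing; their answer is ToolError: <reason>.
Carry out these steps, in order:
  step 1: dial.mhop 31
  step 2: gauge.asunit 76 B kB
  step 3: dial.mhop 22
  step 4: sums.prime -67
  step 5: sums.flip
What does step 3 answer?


·→ dial.mhop(n→31)
·← 2235-03-31
·→ gauge.asunit(v→76, u_from→B, u_to→kB)
·← 19/250
·→ dial.mhop(n→22)
·← 2237-01-31
·→ sums.prime(x→-67)
·← -67
·→ sums.flip()
·← 67

Answer: 2237-01-31


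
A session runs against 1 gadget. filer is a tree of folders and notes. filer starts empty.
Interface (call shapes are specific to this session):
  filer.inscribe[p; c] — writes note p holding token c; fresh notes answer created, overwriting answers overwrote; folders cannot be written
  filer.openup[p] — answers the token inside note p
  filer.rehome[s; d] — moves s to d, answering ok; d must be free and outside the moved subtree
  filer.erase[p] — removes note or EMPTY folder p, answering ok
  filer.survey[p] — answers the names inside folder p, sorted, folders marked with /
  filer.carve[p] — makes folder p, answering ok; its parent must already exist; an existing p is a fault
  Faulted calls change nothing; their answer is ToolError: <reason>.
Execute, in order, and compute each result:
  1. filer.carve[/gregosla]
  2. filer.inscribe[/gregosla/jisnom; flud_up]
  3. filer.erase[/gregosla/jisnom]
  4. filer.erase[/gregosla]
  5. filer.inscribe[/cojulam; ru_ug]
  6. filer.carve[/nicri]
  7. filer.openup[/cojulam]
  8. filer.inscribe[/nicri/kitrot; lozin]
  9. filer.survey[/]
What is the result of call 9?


Answer: [cojulam, nicri/]

Derivation:
Using filer.carve(p='/gregosla'), and see ok.
Invoking filer.inscribe(p='/gregosla/jisnom', c='flud_up'), — result: created.
I use filer.erase(p='/gregosla/jisnom'), and observe ok.
Next I call filer.erase(p='/gregosla'), giving ok.
Calling filer.inscribe(p='/cojulam', c='ru_ug'): created.
Calling filer.carve(p='/nicri'), giving ok.
Calling filer.openup(p='/cojulam'), and get ru_ug.
I use filer.inscribe(p='/nicri/kitrot', c='lozin'), which returns created.
I call filer.survey(p='/'), → [cojulam, nicri/].


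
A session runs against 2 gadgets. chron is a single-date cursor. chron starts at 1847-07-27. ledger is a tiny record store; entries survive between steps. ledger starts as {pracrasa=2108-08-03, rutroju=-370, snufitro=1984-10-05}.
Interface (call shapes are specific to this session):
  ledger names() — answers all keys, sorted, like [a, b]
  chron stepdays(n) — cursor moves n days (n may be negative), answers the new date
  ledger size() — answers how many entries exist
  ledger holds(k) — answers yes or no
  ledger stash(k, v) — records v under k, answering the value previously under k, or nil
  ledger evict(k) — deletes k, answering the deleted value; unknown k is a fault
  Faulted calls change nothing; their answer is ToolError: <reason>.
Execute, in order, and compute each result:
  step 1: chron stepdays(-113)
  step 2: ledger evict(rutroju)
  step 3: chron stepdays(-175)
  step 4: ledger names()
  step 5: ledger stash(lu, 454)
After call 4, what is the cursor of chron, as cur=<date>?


Answer: cur=1846-10-12

Derivation:
>>> chron stepdays n: -113
= 1847-04-05
>>> ledger evict k: rutroju
= -370
>>> chron stepdays n: -175
= 1846-10-12
>>> ledger names
= [pracrasa, snufitro]
>>> ledger stash k: lu v: 454
= nil
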